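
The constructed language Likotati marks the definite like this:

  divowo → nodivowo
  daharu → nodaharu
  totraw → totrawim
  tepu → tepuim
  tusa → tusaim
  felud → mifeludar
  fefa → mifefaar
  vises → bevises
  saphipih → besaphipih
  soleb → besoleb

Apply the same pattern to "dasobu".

"dasobu" begins with d-. The stems beginning with d- (divowo → nodivowo, daharu → nodaharu) add the prefix no-.
So dasobu → nodasobu.

nodasobu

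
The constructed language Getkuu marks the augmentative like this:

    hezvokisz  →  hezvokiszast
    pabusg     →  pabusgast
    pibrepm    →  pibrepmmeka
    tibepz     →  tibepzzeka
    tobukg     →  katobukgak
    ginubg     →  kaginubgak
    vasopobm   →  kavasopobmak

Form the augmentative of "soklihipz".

hezvokisz and tibepz both end in -z yet inflect differently (hezvokiszast, tibepzzeka), so the final letter is not what conditions the rule; the second-to-last letter is.
"soklihipz" has second-to-last letter 'p'. The stems whose second-to-last letter is 'p' (pibrepm → pibrepmmeka, tibepz → tibepzzeka) double the final consonant and add -eka.
So soklihipz → soklihipzzeka.

soklihipzzeka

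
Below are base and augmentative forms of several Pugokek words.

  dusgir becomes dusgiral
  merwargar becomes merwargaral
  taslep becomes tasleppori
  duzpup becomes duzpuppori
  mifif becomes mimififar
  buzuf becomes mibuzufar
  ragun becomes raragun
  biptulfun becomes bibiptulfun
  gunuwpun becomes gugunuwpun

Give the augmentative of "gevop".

dusgir and mifif both have last vowel 'i' yet inflect differently (dusgiral, mimififar), so the last vowel is not what conditions the rule; the final letter is.
"gevop" ends in -p. The stems ending in -p (taslep → tasleppori, duzpup → duzpuppori) double the final consonant and add -ori.
The other patterns: stems ending in -r add -al; stems ending in -f add mi- … -ar around the stem; stems ending in -n repeat the first consonant+vowel as a prefix.
So gevop → gevoppori.

gevoppori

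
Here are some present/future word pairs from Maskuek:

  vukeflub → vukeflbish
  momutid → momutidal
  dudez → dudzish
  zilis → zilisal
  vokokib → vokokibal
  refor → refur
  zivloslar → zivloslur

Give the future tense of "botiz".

botizal

vokokib and vukeflub both end in -b yet inflect differently (vokokibal, vukeflbish), so the final letter is not what conditions the rule; the last vowel is.
"botiz" has last vowel 'i'. The stems whose last vowel is 'i' (zilis → zilisal, vokokib → vokokibal, momutid → momutidal) add -al.
So botiz → botizal.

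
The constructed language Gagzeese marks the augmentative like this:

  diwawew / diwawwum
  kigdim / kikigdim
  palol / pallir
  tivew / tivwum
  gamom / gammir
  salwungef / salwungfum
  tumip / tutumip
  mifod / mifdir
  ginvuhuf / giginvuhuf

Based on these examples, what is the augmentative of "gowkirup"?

gogowkirup

salwungef and ginvuhuf both end in -f yet inflect differently (salwungfum, giginvuhuf), so the final letter is not what conditions the rule; the last vowel is.
"gowkirup" has last vowel 'u'. The one such stem in the data (ginvuhuf → giginvuhuf) repeats the first consonant+vowel as a prefix (as do tumip, kigdim), so the same rule applies.
The other patterns: stems whose last vowel is 'o' delete the last vowel and add -ir; stems whose last vowel is 'e' delete the last vowel and add -um.
So gowkirup → gogowkirup.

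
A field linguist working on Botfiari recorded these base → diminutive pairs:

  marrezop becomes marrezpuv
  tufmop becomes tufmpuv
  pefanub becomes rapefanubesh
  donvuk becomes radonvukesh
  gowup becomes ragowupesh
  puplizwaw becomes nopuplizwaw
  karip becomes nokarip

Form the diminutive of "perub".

raperubesh

marrezop and gowup both end in -p yet inflect differently (marrezpuv, ragowupesh), so the final letter is not what conditions the rule; the last vowel is.
"perub" has last vowel 'u'. The stems whose last vowel is 'u' (pefanub → rapefanubesh, donvuk → radonvukesh, gowup → ragowupesh) add ra- … -esh around the stem.
So perub → raperubesh.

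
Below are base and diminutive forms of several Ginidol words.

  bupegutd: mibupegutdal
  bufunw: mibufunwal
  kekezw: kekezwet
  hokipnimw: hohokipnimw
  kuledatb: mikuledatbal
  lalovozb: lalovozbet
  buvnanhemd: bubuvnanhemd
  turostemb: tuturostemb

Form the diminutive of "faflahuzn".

faflahuznet

turostemb and lalovozb both end in -b yet inflect differently (tuturostemb, lalovozbet), so the final letter is not what conditions the rule; the second-to-last letter is.
"faflahuzn" has second-to-last letter 'z'. The stems whose second-to-last letter is 'z' (lalovozb → lalovozbet, kekezw → kekezwet) add -et.
So faflahuzn → faflahuznet.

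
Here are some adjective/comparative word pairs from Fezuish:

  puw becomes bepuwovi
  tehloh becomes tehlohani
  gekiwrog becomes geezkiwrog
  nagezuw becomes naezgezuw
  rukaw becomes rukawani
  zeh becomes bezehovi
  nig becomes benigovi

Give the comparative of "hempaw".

hempawani

zeh and tehloh both end in -h yet inflect differently (bezehovi, tehlohani), so the final letter is not what conditions the rule; the number of vowels is.
"hempaw" has 2 vowels. The stems with 2 vowels (tehloh → tehlohani, rukaw → rukawani) add -ani.
The other patterns: stems with 1 vowel add be- … -ovi around the stem; stems with 3 vowels insert -ez- after the first vowel.
So hempaw → hempawani.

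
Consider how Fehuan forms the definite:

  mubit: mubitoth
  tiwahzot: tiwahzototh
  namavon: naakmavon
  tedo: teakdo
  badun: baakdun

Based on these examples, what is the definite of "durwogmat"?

tiwahzot and namavon both have last vowel 'o' yet inflect differently (tiwahzototh, naakmavon), so the last vowel is not what conditions the rule; the final letter is.
"durwogmat" ends in -t. The stems ending in -t (mubit → mubitoth, tiwahzot → tiwahzototh) add -oth.
So durwogmat → durwogmatoth.

durwogmatoth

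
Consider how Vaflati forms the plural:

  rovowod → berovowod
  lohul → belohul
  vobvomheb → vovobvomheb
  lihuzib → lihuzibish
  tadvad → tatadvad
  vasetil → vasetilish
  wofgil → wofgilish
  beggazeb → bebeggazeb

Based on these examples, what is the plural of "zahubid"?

"zahubid" has last vowel 'i'. The stems whose last vowel is 'i' (vasetil → vasetilish, lihuzib → lihuzibish, wofgil → wofgilish) add -ish.
So zahubid → zahubidish.

zahubidish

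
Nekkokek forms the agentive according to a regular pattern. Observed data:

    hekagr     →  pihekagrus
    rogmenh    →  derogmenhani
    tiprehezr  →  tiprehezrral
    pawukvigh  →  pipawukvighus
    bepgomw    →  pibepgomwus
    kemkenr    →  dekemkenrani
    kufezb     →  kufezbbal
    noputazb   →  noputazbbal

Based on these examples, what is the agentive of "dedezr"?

dedezrral

tiprehezr and kemkenr both end in -r yet inflect differently (tiprehezrral, dekemkenrani), so the final letter is not what conditions the rule; the second-to-last letter is.
"dedezr" has second-to-last letter 'z'. The stems whose second-to-last letter is 'z' (noputazb → noputazbbal, tiprehezr → tiprehezrral, kufezb → kufezbbal) double the final consonant and add -al.
So dedezr → dedezrral.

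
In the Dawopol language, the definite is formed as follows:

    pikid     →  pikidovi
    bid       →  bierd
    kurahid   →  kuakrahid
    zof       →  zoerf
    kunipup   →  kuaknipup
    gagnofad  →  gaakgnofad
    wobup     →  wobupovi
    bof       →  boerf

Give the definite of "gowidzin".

bid and pikid both end in -d yet inflect differently (bierd, pikidovi), so the final letter is not what conditions the rule; the number of vowels is.
"gowidzin" has 3 vowels. The stems with 3 vowels (gagnofad → gaakgnofad, kunipup → kuaknipup, kurahid → kuakrahid) insert -ak- after the first vowel.
The other patterns: stems with 1 vowel insert -er- after the first vowel; stems with 2 vowels add -ovi.
So gowidzin → goakwidzin.

goakwidzin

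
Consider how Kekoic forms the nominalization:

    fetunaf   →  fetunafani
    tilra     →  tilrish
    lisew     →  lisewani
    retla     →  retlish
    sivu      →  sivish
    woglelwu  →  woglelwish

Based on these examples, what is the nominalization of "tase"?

tasish

fetunaf and tilra both have last vowel 'a' yet inflect differently (fetunafani, tilrish), so the last vowel is not what conditions the rule; whether the stem ends in a vowel or a consonant is.
"tase" ends in a vowel. The stems ending in a vowel (tilra → tilrish, sivu → sivish, woglelwu → woglelwish) drop the final letter and add -ish.
So tase → tasish.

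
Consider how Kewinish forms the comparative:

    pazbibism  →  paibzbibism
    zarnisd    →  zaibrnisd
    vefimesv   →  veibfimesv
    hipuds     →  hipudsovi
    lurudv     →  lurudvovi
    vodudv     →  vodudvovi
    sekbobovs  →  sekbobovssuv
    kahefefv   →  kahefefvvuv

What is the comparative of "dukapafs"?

vefimesv and lurudv both end in -v yet inflect differently (veibfimesv, lurudvovi), so the final letter is not what conditions the rule; the second-to-last letter is.
"dukapafs" has second-to-last letter 'f'. The one such stem in the data (kahefefv → kahefefvvuv) doubles the final consonant and adds -uv (as does sekbobovs), so the same rule applies.
So dukapafs → dukapafssuv.

dukapafssuv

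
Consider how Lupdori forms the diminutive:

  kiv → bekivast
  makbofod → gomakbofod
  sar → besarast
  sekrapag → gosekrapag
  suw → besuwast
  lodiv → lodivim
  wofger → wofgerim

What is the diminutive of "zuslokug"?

sar and wofger both end in -r yet inflect differently (besarast, wofgerim), so the final letter is not what conditions the rule; the number of vowels is.
"zuslokug" has 3 vowels. The stems with 3 vowels (makbofod → gomakbofod, sekrapag → gosekrapag) add the prefix go-.
The other patterns: stems with 1 vowel add be- … -ast around the stem; stems with 2 vowels add -im.
So zuslokug → gozuslokug.

gozuslokug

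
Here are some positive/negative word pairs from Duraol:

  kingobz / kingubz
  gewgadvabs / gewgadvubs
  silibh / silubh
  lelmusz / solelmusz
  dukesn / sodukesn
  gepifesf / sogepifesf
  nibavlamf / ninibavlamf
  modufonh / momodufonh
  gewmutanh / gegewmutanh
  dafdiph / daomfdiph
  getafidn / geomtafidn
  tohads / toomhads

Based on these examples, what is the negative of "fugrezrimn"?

fufugrezrimn

kingobz and lelmusz both end in -z yet inflect differently (kingubz, solelmusz), so the final letter is not what conditions the rule; the second-to-last letter is.
"fugrezrimn" has second-to-last letter 'm'. The one such stem in the data (nibavlamf → ninibavlamf) repeats the first consonant+vowel as a prefix (as do modufonh, gewmutanh), so the same rule applies.
So fugrezrimn → fufugrezrimn.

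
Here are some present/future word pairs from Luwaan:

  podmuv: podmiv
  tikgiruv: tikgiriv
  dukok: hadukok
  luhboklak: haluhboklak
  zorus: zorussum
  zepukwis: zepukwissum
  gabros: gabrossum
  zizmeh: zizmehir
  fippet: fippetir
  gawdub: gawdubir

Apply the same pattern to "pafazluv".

pafazliv

podmuv and zorus both have last vowel 'u' yet inflect differently (podmiv, zorussum), so the last vowel is not what conditions the rule; the final letter is.
"pafazluv" ends in -v. The stems ending in -v (podmuv → podmiv, tikgiruv → tikgiriv) change the last vowel to 'i'.
The other patterns: stems ending in -k add the prefix ha-; stems ending in -s double the final consonant and add -um; stems ending in -b, -h or -t add -ir.
So pafazluv → pafazliv.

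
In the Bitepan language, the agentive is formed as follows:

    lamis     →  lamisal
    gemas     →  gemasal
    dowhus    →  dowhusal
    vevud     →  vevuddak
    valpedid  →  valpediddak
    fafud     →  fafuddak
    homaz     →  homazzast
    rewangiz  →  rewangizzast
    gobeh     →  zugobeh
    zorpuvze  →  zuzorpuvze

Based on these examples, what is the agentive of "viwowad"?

viwowaddak

"viwowad" ends in -d. The stems ending in -d (vevud → vevuddak, valpedid → valpediddak, fafud → fafuddak) double the final consonant and add -ak.
The other patterns: stems ending in -s add -al; stems ending in -z double the final consonant and add -ast; stems ending in -e or -h add the prefix zu-.
So viwowad → viwowaddak.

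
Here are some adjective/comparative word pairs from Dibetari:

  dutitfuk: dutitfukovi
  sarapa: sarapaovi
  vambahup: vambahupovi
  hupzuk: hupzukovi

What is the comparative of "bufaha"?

bufahaovi

Every pair shown (dutitfuk → dutitfukovi, sarapa → sarapaovi, vambahup → vambahupovi, …) follows the same rule: add -ovi.
So bufaha → bufahaovi.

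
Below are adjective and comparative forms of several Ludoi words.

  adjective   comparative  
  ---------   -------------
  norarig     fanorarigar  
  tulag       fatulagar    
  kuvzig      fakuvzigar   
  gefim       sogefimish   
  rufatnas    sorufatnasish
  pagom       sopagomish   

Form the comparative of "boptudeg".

norarig and gefim both have last vowel 'i' yet inflect differently (fanorarigar, sogefimish), so the last vowel is not what conditions the rule; the final letter is.
"boptudeg" ends in -g. The stems ending in -g (norarig → fanorarigar, tulag → fatulagar, kuvzig → fakuvzigar) add fa- … -ar around the stem.
The other pattern: stems ending in -m or -s add so- … -ish around the stem.
So boptudeg → faboptudegar.

faboptudegar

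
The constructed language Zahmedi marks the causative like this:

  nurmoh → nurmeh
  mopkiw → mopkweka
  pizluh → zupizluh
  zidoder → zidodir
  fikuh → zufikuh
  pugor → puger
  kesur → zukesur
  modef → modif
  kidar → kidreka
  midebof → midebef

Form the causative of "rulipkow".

kidar and kesur both end in -r yet inflect differently (kidreka, zukesur), so the final letter is not what conditions the rule; the last vowel is.
"rulipkow" has last vowel 'o'. The stems whose last vowel is 'o' (nurmoh → nurmeh, pugor → puger, midebof → midebef) change the last vowel to 'e'.
So rulipkow → rulipkew.

rulipkew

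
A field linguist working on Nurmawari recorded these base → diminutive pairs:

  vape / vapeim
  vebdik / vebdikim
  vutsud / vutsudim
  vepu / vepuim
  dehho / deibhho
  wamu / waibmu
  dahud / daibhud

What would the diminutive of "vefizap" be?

vepu and wamu both end in -u yet inflect differently (vepuim, waibmu), so the final letter is not what conditions the rule; the first letter is.
"vefizap" begins with v-. The stems beginning with v- (vape → vapeim, vebdik → vebdikim, vutsud → vutsudim) add -im.
So vefizap → vefizapim.

vefizapim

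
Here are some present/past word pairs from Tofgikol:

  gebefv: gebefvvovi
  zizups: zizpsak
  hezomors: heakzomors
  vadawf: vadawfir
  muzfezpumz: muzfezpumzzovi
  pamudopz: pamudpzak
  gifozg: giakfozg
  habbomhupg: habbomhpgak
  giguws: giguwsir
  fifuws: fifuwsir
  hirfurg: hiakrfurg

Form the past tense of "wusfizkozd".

wuaksfizkozd

giguws and zizups both end in -s yet inflect differently (giguwsir, zizpsak), so the final letter is not what conditions the rule; the second-to-last letter is.
"wusfizkozd" has second-to-last letter 'z'. The one such stem in the data (gifozg → giakfozg) inserts -ak- after the first vowel (as do hirfurg, hezomors), so the same rule applies.
So wusfizkozd → wuaksfizkozd.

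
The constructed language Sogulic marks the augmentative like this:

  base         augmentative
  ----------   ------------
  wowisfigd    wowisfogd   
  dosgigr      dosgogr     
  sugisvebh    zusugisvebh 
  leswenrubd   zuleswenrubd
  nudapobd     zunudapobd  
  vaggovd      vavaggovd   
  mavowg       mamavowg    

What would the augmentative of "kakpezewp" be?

wowisfigd and leswenrubd both end in -d yet inflect differently (wowisfogd, zuleswenrubd), so the final letter is not what conditions the rule; the second-to-last letter is.
"kakpezewp" has second-to-last letter 'w'. The one such stem in the data (mavowg → mamavowg) repeats the first consonant+vowel as a prefix (as does vaggovd), so the same rule applies.
So kakpezewp → kakakpezewp.

kakakpezewp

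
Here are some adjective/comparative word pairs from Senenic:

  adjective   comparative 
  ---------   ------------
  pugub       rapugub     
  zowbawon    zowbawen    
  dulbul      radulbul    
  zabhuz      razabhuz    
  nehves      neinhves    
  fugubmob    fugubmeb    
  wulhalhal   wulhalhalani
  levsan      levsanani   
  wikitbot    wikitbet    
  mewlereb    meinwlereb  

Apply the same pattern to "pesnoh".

pesneh

levsan and zowbawon both end in -n yet inflect differently (levsanani, zowbawen), so the final letter is not what conditions the rule; the last vowel is.
"pesnoh" has last vowel 'o'. The stems whose last vowel is 'o' (zowbawon → zowbawen, wikitbot → wikitbet, fugubmob → fugubmeb) change the last vowel to 'e'.
The other patterns: stems whose last vowel is 'a' add -ani; stems whose last vowel is 'e' insert -in- after the first vowel; stems whose last vowel is 'u' add the prefix ra-.
So pesnoh → pesneh.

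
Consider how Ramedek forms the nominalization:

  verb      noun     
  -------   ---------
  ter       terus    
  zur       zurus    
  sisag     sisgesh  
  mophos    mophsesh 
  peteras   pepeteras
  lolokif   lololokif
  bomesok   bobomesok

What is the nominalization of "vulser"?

vulsresh

mophos and peteras both end in -s yet inflect differently (mophsesh, pepeteras), so the final letter is not what conditions the rule; the number of vowels is.
"vulser" has 2 vowels. The stems with 2 vowels (sisag → sisgesh, mophos → mophsesh) delete the last vowel and add -esh.
The other patterns: stems with 1 vowel add -us; stems with 3 vowels repeat the first consonant+vowel as a prefix.
So vulser → vulsresh.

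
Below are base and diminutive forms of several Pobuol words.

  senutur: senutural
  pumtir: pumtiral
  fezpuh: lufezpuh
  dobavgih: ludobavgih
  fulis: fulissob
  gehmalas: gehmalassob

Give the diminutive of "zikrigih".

luzikrigih

pumtir and dobavgih both have last vowel 'i' yet inflect differently (pumtiral, ludobavgih), so the last vowel is not what conditions the rule; the final letter is.
"zikrigih" ends in -h. The stems ending in -h (dobavgih → ludobavgih, fezpuh → lufezpuh) add the prefix lu-.
The other patterns: stems ending in -r add -al; stems ending in -s double the final consonant and add -ob.
So zikrigih → luzikrigih.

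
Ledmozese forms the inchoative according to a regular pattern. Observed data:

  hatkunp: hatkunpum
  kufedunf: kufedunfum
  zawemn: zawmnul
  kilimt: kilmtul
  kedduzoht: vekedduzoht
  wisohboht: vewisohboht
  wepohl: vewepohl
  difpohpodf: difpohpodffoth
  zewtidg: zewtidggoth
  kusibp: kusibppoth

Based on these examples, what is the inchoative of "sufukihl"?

vesufukihl

kilimt and kedduzoht both end in -t yet inflect differently (kilmtul, vekedduzoht), so the final letter is not what conditions the rule; the second-to-last letter is.
"sufukihl" has second-to-last letter 'h'. The stems whose second-to-last letter is 'h' (kedduzoht → vekedduzoht, wisohboht → vewisohboht, wepohl → vewepohl) add the prefix ve-.
So sufukihl → vesufukihl.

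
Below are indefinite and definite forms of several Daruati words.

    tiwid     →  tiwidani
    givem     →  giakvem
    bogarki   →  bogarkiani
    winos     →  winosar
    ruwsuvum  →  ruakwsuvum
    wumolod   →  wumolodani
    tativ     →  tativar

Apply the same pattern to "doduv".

"doduv" ends in -v. The one such stem in the data (tativ → tativar) adds -ar, so the same rule applies.
The other patterns: stems ending in -m insert -ak- after the first vowel; stems ending in -d or -i add -ani.
So doduv → doduvar.

doduvar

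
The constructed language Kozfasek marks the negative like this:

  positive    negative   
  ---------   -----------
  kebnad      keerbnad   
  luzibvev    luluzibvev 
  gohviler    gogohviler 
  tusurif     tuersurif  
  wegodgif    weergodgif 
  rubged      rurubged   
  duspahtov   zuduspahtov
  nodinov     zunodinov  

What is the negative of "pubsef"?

pupubsef

rubged and kebnad both end in -d yet inflect differently (rurubged, keerbnad), so the final letter is not what conditions the rule; the last vowel is.
"pubsef" has last vowel 'e'. The stems whose last vowel is 'e' (gohviler → gogohviler, rubged → rurubged, luzibvev → luluzibvev) repeat the first consonant+vowel as a prefix.
The other patterns: stems whose last vowel is 'a' or 'i' insert -er- after the first vowel; stems whose last vowel is 'o' add the prefix zu-.
So pubsef → pupubsef.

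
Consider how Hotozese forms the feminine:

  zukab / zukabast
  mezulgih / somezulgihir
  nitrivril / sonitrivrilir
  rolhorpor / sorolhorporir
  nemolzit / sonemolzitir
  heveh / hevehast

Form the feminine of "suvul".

suvulast

"suvul" has 2 vowels. The stems with 2 vowels (zukab → zukabast, heveh → hevehast) add -ast.
The other pattern: stems with 3 vowels add so- … -ir around the stem.
So suvul → suvulast.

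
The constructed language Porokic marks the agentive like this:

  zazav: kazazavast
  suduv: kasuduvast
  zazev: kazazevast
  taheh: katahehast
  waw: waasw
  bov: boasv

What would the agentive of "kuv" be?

kuasv

zazav and bov both end in -v yet inflect differently (kazazavast, boasv), so the final letter is not what conditions the rule; the number of vowels is.
"kuv" has 1 vowel. The stems with 1 vowel (waw → waasw, bov → boasv) insert -as- after the first vowel.
So kuv → kuasv.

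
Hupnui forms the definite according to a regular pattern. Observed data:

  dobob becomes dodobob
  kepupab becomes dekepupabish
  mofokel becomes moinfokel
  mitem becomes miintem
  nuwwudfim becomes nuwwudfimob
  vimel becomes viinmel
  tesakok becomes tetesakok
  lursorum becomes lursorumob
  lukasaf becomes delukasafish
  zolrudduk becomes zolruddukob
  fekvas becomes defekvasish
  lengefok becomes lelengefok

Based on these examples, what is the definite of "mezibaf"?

demezibafish

dobob and kepupab both end in -b yet inflect differently (dodobob, dekepupabish), so the final letter is not what conditions the rule; the last vowel is.
"mezibaf" has last vowel 'a'. The stems whose last vowel is 'a' (kepupab → dekepupabish, lukasaf → delukasafish, fekvas → defekvasish) add de- … -ish around the stem.
So mezibaf → demezibafish.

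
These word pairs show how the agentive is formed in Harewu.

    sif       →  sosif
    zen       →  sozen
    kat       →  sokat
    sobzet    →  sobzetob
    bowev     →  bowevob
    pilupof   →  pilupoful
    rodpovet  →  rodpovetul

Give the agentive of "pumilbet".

"pumilbet" has 3 vowels. The stems with 3 vowels (pilupof → pilupoful, rodpovet → rodpovetul) add -ul.
So pumilbet → pumilbetul.

pumilbetul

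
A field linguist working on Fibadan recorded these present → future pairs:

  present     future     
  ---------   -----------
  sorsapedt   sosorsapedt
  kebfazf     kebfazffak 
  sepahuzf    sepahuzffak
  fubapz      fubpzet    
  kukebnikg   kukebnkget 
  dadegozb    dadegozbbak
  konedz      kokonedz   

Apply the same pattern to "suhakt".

suhktet

konedz and fubapz both end in -z yet inflect differently (kokonedz, fubpzet), so the final letter is not what conditions the rule; the second-to-last letter is.
"suhakt" has second-to-last letter 'k'. The one such stem in the data (kukebnikg → kukebnkget) deletes the last vowel and adds -et (as does fubapz), so the same rule applies.
The other patterns: stems whose second-to-last letter is 'z' double the final consonant and add -ak; stems whose second-to-last letter is 'd' repeat the first consonant+vowel as a prefix.
So suhakt → suhktet.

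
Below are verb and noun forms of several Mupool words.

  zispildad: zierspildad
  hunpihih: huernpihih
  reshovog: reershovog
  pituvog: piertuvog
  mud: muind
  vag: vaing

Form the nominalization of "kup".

zispildad and mud both end in -d yet inflect differently (zierspildad, muind), so the final letter is not what conditions the rule; the number of vowels is.
"kup" has 1 vowel. The stems with 1 vowel (mud → muind, vag → vaing) insert -in- after the first vowel.
So kup → kuinp.

kuinp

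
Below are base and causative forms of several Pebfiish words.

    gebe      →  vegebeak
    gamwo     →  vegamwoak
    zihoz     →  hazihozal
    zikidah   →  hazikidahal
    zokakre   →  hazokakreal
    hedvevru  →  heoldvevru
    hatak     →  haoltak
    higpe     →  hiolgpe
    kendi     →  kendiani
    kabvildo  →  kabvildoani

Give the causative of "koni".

koniani

gebe and zokakre both end in -e yet inflect differently (vegebeak, hazokakreal), so the final letter is not what conditions the rule; the first letter is.
"koni" begins with k-. The stems beginning with k- (kendi → kendiani, kabvildo → kabvildoani) add -ani.
So koni → koniani.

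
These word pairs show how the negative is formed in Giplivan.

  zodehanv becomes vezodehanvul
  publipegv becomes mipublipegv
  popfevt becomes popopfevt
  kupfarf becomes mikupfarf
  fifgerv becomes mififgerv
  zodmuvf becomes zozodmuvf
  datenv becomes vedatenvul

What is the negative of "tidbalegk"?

"tidbalegk" has second-to-last letter 'g'. The one such stem in the data (publipegv → mipublipegv) adds the prefix mi-, so the same rule applies.
So tidbalegk → mitidbalegk.

mitidbalegk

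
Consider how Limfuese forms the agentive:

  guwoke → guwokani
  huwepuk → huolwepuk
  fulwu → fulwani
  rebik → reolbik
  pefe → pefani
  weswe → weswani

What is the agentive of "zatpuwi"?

zatpuwani

"zatpuwi" ends in a vowel. The stems ending in a vowel (guwoke → guwokani, weswe → weswani, pefe → pefani) drop the final letter and add -ani.
So zatpuwi → zatpuwani.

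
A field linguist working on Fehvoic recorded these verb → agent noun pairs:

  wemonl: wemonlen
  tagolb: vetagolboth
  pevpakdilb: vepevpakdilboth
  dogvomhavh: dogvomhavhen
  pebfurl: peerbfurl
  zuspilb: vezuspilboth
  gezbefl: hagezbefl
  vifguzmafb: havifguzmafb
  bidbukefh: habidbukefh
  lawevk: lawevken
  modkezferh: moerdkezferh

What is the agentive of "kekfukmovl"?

kekfukmovlen

"kekfukmovl" has second-to-last letter 'v'. The stems whose second-to-last letter is 'v' (lawevk → lawevken, dogvomhavh → dogvomhavhen) add -en.
So kekfukmovl → kekfukmovlen.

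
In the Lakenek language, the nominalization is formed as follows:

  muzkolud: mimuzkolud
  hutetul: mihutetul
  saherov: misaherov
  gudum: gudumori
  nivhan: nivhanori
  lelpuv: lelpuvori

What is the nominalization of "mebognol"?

mimebognol

"mebognol" has 3 vowels. The stems with 3 vowels (muzkolud → mimuzkolud, hutetul → mihutetul, saherov → misaherov) add the prefix mi-.
So mebognol → mimebognol.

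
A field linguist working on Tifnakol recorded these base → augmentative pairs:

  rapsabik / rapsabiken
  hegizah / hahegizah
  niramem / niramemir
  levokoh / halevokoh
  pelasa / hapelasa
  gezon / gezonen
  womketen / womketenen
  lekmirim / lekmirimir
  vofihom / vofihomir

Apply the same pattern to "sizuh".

gezon and vofihom both have last vowel 'o' yet inflect differently (gezonen, vofihomir), so the last vowel is not what conditions the rule; the final letter is.
"sizuh" ends in -h. The stems ending in -h (hegizah → hahegizah, levokoh → halevokoh) add the prefix ha-.
The other patterns: stems ending in -k or -n add -en; stems ending in -m add -ir.
So sizuh → hasizuh.

hasizuh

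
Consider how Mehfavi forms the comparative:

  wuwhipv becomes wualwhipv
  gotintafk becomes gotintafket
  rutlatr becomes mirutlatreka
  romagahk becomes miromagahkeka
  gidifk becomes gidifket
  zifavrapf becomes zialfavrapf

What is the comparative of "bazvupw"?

baalzvupw

gidifk and romagahk both end in -k yet inflect differently (gidifket, miromagahkeka), so the final letter is not what conditions the rule; the second-to-last letter is.
"bazvupw" has second-to-last letter 'p'. The stems whose second-to-last letter is 'p' (zifavrapf → zialfavrapf, wuwhipv → wualwhipv) insert -al- after the first vowel.
So bazvupw → baalzvupw.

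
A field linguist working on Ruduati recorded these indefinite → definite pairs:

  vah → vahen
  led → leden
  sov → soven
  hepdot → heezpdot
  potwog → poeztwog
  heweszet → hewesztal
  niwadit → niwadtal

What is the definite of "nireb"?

niezreb

hepdot and heweszet both end in -t yet inflect differently (heezpdot, hewesztal), so the final letter is not what conditions the rule; the number of vowels is.
"nireb" has 2 vowels. The stems with 2 vowels (hepdot → heezpdot, potwog → poeztwog) insert -ez- after the first vowel.
The other patterns: stems with 1 vowel add -en; stems with 3 vowels delete the last vowel and add -al.
So nireb → niezreb.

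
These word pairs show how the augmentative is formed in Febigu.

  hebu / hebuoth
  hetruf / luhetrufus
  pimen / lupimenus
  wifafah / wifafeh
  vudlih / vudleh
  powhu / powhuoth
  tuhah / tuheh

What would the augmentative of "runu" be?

"runu" ends in -u. The stems ending in -u (hebu → hebuoth, powhu → powhuoth) add -oth.
So runu → runuoth.

runuoth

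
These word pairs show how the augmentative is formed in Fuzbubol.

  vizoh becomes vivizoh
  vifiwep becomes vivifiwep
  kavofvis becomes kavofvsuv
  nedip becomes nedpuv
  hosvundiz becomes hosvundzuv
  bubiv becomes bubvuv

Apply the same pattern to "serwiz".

serwzuv

nedip and vifiwep both end in -p yet inflect differently (nedpuv, vivifiwep), so the final letter is not what conditions the rule; the last vowel is.
"serwiz" has last vowel 'i'. The stems whose last vowel is 'i' (kavofvis → kavofvsuv, nedip → nedpuv, hosvundiz → hosvundzuv) delete the last vowel and add -uv.
So serwiz → serwzuv.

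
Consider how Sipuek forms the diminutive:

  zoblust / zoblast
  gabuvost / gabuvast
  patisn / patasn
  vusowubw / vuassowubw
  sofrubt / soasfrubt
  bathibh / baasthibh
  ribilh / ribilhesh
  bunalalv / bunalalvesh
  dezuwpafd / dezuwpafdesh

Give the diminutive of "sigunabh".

siasgunabh

"sigunabh" has second-to-last letter 'b'. The stems whose second-to-last letter is 'b' (vusowubw → vuassowubw, sofrubt → soasfrubt, bathibh → baasthibh) insert -as- after the first vowel.
So sigunabh → siasgunabh.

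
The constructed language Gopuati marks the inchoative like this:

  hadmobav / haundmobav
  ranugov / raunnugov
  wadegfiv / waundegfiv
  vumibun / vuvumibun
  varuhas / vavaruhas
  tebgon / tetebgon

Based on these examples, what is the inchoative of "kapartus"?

kakapartus

"kapartus" ends in -s. The one such stem in the data (varuhas → vavaruhas) repeats the first consonant+vowel as a prefix (as do vumibun, tebgon), so the same rule applies.
So kapartus → kakapartus.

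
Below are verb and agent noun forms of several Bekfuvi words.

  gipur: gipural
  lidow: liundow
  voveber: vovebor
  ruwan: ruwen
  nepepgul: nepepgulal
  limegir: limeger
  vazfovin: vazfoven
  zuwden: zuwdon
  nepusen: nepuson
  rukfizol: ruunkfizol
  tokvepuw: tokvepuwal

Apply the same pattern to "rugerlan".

rugerlen

tokvepuw and lidow both end in -w yet inflect differently (tokvepuwal, liundow), so the final letter is not what conditions the rule; the last vowel is.
"rugerlan" has last vowel 'a'. The one such stem in the data (ruwan → ruwen) changes the last vowel to 'e' (as do limegir, vazfovin), so the same rule applies.
The other patterns: stems whose last vowel is 'u' add -al; stems whose last vowel is 'o' insert -un- after the first vowel; stems whose last vowel is 'e' change the last vowel to 'o'.
So rugerlan → rugerlen.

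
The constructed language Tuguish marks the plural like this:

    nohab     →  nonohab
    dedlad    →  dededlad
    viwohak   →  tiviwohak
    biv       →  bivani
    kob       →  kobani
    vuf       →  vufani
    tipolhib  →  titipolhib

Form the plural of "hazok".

"hazok" has 2 vowels. The stems with 2 vowels (nohab → nonohab, dedlad → dededlad) repeat the first consonant+vowel as a prefix.
So hazok → hahazok.

hahazok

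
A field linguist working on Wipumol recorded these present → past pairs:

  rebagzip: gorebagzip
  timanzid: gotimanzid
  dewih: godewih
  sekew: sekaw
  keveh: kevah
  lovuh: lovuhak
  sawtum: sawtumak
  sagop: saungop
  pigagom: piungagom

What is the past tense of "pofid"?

gopofid

dewih and keveh both end in -h yet inflect differently (godewih, kevah), so the final letter is not what conditions the rule; the last vowel is.
"pofid" has last vowel 'i'. The stems whose last vowel is 'i' (rebagzip → gorebagzip, timanzid → gotimanzid, dewih → godewih) add the prefix go-.
So pofid → gopofid.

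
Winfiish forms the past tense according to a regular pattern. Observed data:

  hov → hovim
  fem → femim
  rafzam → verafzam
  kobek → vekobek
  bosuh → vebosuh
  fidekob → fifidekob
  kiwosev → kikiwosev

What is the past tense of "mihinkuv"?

mimihinkuv

"mihinkuv" has 3 vowels. The stems with 3 vowels (fidekob → fifidekob, kiwosev → kikiwosev) repeat the first consonant+vowel as a prefix.
So mihinkuv → mimihinkuv.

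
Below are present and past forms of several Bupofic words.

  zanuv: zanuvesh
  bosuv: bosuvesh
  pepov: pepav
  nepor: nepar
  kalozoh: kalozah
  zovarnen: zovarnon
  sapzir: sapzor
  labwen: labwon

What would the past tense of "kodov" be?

"kodov" has last vowel 'o'. The stems whose last vowel is 'o' (pepov → pepav, nepor → nepar, kalozoh → kalozah) change the last vowel to 'a'.
So kodov → kodav.

kodav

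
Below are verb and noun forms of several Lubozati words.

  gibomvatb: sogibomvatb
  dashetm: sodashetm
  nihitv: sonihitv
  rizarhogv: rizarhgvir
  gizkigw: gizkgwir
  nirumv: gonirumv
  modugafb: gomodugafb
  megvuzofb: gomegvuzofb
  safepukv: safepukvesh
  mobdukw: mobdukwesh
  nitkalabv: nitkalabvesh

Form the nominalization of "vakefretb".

sovakefretb

nihitv and rizarhogv both end in -v yet inflect differently (sonihitv, rizarhgvir), so the final letter is not what conditions the rule; the second-to-last letter is.
"vakefretb" has second-to-last letter 't'. The stems whose second-to-last letter is 't' (gibomvatb → sogibomvatb, dashetm → sodashetm, nihitv → sonihitv) add the prefix so-.
So vakefretb → sovakefretb.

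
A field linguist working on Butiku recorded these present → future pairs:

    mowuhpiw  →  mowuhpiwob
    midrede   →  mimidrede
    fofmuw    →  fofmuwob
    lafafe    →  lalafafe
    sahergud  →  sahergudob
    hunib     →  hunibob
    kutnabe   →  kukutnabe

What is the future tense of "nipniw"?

mowuhpiw and midrede both begin with m- yet inflect differently (mowuhpiwob, mimidrede), so the first letter is not what conditions the rule; whether the stem ends in a vowel or a consonant is.
"nipniw" ends in a consonant. The stems ending in a consonant (sahergud → sahergudob, hunib → hunibob, fofmuw → fofmuwob) add -ob.
So nipniw → nipniwob.

nipniwob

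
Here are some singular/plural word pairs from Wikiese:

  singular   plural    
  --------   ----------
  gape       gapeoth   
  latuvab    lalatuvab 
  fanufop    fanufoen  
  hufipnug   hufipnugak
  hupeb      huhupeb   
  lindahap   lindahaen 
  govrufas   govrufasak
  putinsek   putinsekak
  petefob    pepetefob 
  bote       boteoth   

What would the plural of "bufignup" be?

fanufop and petefob both have last vowel 'o' yet inflect differently (fanufoen, pepetefob), so the last vowel is not what conditions the rule; the final letter is.
"bufignup" ends in -p. The stems ending in -p (fanufop → fanufoen, lindahap → lindahaen) drop the final letter and add -en.
So bufignup → bufignuen.

bufignuen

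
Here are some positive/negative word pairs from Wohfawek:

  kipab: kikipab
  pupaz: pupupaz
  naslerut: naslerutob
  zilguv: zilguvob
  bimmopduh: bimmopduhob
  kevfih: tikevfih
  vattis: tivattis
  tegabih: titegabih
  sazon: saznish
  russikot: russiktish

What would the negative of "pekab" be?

"pekab" has last vowel 'a'. The stems whose last vowel is 'a' (kipab → kikipab, pupaz → pupupaz) repeat the first consonant+vowel as a prefix.
The other patterns: stems whose last vowel is 'u' add -ob; stems whose last vowel is 'i' add the prefix ti-; stems whose last vowel is 'o' delete the last vowel and add -ish.
So pekab → pepekab.

pepekab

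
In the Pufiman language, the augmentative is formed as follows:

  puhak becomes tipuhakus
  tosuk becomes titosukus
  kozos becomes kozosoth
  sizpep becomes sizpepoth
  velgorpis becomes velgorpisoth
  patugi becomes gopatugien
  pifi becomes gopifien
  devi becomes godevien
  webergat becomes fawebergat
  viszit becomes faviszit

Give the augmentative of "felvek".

tifelvekus

velgorpis and patugi both have last vowel 'i' yet inflect differently (velgorpisoth, gopatugien), so the last vowel is not what conditions the rule; the final letter is.
"felvek" ends in -k. The stems ending in -k (puhak → tipuhakus, tosuk → titosukus) add ti- … -us around the stem.
The other patterns: stems ending in -p or -s add -oth; stems ending in -i add go- … -en around the stem; stems ending in -t add the prefix fa-.
So felvek → tifelvekus.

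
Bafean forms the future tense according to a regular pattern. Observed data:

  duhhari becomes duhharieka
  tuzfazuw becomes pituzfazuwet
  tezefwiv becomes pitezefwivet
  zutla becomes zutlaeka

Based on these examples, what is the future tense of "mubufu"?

mubufueka

"mubufu" ends in a vowel. The stems ending in a vowel (duhhari → duhharieka, zutla → zutlaeka) add -eka.
The other pattern: stems ending in a consonant add pi- … -et around the stem.
So mubufu → mubufueka.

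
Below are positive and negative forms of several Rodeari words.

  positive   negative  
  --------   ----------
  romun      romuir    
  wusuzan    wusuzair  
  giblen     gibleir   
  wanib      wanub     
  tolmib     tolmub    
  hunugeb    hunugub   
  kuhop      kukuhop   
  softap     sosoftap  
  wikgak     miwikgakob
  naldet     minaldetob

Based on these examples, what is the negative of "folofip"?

"folofip" ends in -p. The stems ending in -p (kuhop → kukuhop, softap → sosoftap) repeat the first consonant+vowel as a prefix.
The other patterns: stems ending in -n drop the final letter and add -ir; stems ending in -b change the last vowel to 'u'; stems ending in -k or -t add mi- … -ob around the stem.
So folofip → fofolofip.

fofolofip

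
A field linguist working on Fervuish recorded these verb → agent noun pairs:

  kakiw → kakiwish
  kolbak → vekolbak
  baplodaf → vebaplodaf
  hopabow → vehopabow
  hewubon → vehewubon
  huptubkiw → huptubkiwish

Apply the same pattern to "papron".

"papron" has last vowel 'o'. The stems whose last vowel is 'o' (hewubon → vehewubon, hopabow → vehopabow) add the prefix ve-.
So papron → vepapron.

vepapron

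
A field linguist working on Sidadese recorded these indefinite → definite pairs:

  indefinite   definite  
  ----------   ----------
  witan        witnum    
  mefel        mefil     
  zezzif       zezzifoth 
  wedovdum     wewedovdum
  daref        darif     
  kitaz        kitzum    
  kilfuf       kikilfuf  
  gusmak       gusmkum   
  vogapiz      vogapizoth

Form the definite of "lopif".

daref and zezzif both end in -f yet inflect differently (darif, zezzifoth), so the final letter is not what conditions the rule; the last vowel is.
"lopif" has last vowel 'i'. The stems whose last vowel is 'i' (zezzif → zezzifoth, vogapiz → vogapizoth) add -oth.
So lopif → lopifoth.

lopifoth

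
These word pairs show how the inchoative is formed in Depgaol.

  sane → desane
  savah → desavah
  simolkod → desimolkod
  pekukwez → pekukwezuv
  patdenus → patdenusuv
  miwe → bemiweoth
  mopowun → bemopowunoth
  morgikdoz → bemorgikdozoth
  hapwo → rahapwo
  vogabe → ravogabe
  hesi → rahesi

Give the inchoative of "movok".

"movok" begins with m-. The stems beginning with m- (miwe → bemiweoth, mopowun → bemopowunoth, morgikdoz → bemorgikdozoth) add be- … -oth around the stem.
So movok → bemovokoth.

bemovokoth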